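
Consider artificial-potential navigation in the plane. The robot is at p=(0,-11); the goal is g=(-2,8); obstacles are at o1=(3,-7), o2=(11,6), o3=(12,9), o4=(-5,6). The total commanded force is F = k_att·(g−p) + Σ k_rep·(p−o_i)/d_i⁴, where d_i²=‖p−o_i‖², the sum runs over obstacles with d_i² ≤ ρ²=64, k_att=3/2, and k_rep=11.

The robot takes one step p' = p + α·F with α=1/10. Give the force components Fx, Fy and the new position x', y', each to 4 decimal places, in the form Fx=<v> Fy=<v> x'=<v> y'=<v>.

F_att = 3/2·(g−p) = 3/2·(-2,19) = (-3.0000,28.5000)
o1: d²=25 ≤ ρ²=64; F_rep = 11·(-3,-4)/25² = (-0.0528,-0.0704)
o2: d²=410 > ρ²=64 → inactive
o3: d²=544 > ρ²=64 → inactive
o4: d²=314 > ρ²=64 → inactive
F = F_att + ΣF_rep = (-3.0528,28.4296)
p' = p + 1/10·F = (-0.3053,-8.1570)

Fx=-3.0528 Fy=28.4296 x'=-0.3053 y'=-8.1570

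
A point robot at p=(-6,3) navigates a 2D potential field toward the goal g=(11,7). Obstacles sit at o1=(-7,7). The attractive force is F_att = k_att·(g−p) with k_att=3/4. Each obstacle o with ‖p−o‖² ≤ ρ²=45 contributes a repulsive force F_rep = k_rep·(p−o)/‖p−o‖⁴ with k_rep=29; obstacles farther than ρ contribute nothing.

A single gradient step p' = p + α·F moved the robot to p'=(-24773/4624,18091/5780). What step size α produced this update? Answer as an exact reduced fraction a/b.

α = 1/20

F_att = 3/4·(g−p) = 3/4·(17,4) = (12.7500,3.0000)
o1: d²=17 ≤ ρ²=45; F_rep = 29·(1,-4)/17² = (0.1003,-0.4014)
F = F_att + ΣF_rep = (12.8503,2.5986)
Δp = p'−p = (0.6425,0.1299); α = Δx/Fx = (2971/4624) / (14855/1156) = 1/20
check: Δy/Fy = (751/5780) / (751/289) = 1/20 ✓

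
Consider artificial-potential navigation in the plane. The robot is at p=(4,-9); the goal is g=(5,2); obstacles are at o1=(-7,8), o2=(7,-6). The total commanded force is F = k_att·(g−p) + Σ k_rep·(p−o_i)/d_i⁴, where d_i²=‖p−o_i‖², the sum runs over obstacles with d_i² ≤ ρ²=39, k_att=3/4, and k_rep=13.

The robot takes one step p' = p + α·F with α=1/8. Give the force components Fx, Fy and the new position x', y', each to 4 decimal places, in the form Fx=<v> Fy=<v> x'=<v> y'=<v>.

F_att = 3/4·(g−p) = 3/4·(1,11) = (0.7500,8.2500)
o1: d²=410 > ρ²=39 → inactive
o2: d²=18 ≤ ρ²=39; F_rep = 13·(-3,-3)/18² = (-0.1204,-0.1204)
F = F_att + ΣF_rep = (0.6296,8.1296)
p' = p + 1/8·F = (4.0787,-7.9838)

Fx=0.6296 Fy=8.1296 x'=4.0787 y'=-7.9838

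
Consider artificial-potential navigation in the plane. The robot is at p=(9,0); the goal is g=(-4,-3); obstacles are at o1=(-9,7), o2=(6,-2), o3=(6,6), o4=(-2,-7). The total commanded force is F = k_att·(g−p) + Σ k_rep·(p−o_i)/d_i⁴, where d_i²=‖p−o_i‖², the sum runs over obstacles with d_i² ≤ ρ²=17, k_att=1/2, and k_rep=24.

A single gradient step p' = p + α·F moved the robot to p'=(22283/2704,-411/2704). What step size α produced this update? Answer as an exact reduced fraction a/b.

α = 1/8

F_att = 1/2·(g−p) = 1/2·(-13,-3) = (-6.5000,-1.5000)
o1: d²=373 > ρ²=17 → inactive
o2: d²=13 ≤ ρ²=17; F_rep = 24·(3,2)/13² = (0.4260,0.2840)
o3: d²=45 > ρ²=17 → inactive
o4: d²=170 > ρ²=17 → inactive
F = F_att + ΣF_rep = (-6.0740,-1.2160)
Δp = p'−p = (-0.7592,-0.1520); α = Δx/Fx = (-2053/2704) / (-2053/338) = 1/8
check: Δy/Fy = (-411/2704) / (-411/338) = 1/8 ✓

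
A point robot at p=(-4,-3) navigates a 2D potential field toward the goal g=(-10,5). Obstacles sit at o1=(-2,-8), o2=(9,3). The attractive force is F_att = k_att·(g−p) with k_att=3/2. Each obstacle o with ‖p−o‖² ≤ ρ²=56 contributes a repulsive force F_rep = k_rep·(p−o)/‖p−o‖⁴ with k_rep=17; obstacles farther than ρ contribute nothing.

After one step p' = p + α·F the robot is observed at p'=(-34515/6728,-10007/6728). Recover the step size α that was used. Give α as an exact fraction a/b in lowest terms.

F_att = 3/2·(g−p) = 3/2·(-6,8) = (-9.0000,12.0000)
o1: d²=29 ≤ ρ²=56; F_rep = 17·(-2,5)/29² = (-0.0404,0.1011)
o2: d²=205 > ρ²=56 → inactive
F = F_att + ΣF_rep = (-9.0404,12.1011)
Δp = p'−p = (-1.1301,1.5126); α = Δx/Fx = (-7603/6728) / (-7603/841) = 1/8
check: Δy/Fy = (10177/6728) / (10177/841) = 1/8 ✓

α = 1/8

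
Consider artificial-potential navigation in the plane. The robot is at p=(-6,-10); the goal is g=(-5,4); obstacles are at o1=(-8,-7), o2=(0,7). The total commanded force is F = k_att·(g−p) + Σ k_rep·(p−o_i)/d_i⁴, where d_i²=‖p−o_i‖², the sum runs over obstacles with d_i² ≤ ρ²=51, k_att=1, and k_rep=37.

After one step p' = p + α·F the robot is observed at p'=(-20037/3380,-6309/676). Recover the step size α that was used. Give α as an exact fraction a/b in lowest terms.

F_att = 1·(g−p) = 1·(1,14) = (1.0000,14.0000)
o1: d²=13 ≤ ρ²=51; F_rep = 37·(2,-3)/13² = (0.4379,-0.6568)
o2: d²=325 > ρ²=51 → inactive
F = F_att + ΣF_rep = (1.4379,13.3432)
Δp = p'−p = (0.0719,0.6672); α = Δx/Fx = (243/3380) / (243/169) = 1/20
check: Δy/Fy = (451/676) / (2255/169) = 1/20 ✓

α = 1/20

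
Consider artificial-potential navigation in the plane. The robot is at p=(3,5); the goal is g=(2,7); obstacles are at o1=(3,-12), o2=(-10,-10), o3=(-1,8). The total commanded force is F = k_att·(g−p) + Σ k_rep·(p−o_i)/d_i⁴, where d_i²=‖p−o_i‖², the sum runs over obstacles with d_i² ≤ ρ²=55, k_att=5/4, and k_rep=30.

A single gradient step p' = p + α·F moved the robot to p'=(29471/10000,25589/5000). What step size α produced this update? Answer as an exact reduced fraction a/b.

α = 1/20

F_att = 5/4·(g−p) = 5/4·(-1,2) = (-1.2500,2.5000)
o1: d²=289 > ρ²=55 → inactive
o2: d²=394 > ρ²=55 → inactive
o3: d²=25 ≤ ρ²=55; F_rep = 30·(4,-3)/25² = (0.1920,-0.1440)
F = F_att + ΣF_rep = (-1.0580,2.3560)
Δp = p'−p = (-0.0529,0.1178); α = Δx/Fx = (-529/10000) / (-529/500) = 1/20
check: Δy/Fy = (589/5000) / (589/250) = 1/20 ✓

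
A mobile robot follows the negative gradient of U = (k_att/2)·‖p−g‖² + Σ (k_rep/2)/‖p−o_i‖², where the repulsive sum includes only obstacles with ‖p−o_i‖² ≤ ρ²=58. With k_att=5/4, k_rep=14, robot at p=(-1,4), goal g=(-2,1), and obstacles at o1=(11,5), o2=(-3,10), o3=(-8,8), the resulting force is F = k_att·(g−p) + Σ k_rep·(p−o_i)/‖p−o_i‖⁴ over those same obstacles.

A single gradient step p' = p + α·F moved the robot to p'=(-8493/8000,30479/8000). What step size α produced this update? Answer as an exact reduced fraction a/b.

F_att = 5/4·(g−p) = 5/4·(-1,-3) = (-1.2500,-3.7500)
o1: d²=145 > ρ²=58 → inactive
o2: d²=40 ≤ ρ²=58; F_rep = 14·(2,-6)/40² = (0.0175,-0.0525)
o3: d²=65 > ρ²=58 → inactive
F = F_att + ΣF_rep = (-1.2325,-3.8025)
Δp = p'−p = (-0.0616,-0.1901); α = Δx/Fx = (-493/8000) / (-493/400) = 1/20
check: Δy/Fy = (-1521/8000) / (-1521/400) = 1/20 ✓

α = 1/20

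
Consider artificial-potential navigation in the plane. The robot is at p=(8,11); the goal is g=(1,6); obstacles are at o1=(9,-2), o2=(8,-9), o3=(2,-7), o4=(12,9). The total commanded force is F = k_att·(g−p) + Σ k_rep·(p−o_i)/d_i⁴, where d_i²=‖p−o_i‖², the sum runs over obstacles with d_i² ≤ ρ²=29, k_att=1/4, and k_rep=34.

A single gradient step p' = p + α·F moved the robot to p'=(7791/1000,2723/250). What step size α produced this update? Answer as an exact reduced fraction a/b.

F_att = 1/4·(g−p) = 1/4·(-7,-5) = (-1.7500,-1.2500)
o1: d²=170 > ρ²=29 → inactive
o2: d²=400 > ρ²=29 → inactive
o3: d²=360 > ρ²=29 → inactive
o4: d²=20 ≤ ρ²=29; F_rep = 34·(-4,2)/20² = (-0.3400,0.1700)
F = F_att + ΣF_rep = (-2.0900,-1.0800)
Δp = p'−p = (-0.2090,-0.1080); α = Δx/Fx = (-209/1000) / (-209/100) = 1/10
check: Δy/Fy = (-27/250) / (-27/25) = 1/10 ✓

α = 1/10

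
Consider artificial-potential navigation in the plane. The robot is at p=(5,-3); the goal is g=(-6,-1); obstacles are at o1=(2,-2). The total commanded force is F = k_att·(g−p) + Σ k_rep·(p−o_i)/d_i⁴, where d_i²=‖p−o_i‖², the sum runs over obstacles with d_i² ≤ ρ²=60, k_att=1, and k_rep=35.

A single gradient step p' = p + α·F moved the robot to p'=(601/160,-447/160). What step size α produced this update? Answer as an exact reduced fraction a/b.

F_att = 1·(g−p) = 1·(-11,2) = (-11.0000,2.0000)
o1: d²=10 ≤ ρ²=60; F_rep = 35·(3,-1)/10² = (1.0500,-0.3500)
F = F_att + ΣF_rep = (-9.9500,1.6500)
Δp = p'−p = (-1.2437,0.2062); α = Δx/Fx = (-199/160) / (-199/20) = 1/8
check: Δy/Fy = (33/160) / (33/20) = 1/8 ✓

α = 1/8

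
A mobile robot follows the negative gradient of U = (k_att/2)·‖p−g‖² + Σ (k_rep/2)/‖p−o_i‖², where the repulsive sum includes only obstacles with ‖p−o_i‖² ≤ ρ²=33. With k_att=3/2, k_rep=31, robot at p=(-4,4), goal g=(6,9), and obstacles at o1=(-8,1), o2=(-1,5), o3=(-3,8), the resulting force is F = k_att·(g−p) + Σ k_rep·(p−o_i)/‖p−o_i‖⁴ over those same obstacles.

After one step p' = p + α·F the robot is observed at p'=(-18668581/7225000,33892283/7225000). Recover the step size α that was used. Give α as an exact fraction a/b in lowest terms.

α = 1/10

F_att = 3/2·(g−p) = 3/2·(10,5) = (15.0000,7.5000)
o1: d²=25 ≤ ρ²=33; F_rep = 31·(4,3)/25² = (0.1984,0.1488)
o2: d²=10 ≤ ρ²=33; F_rep = 31·(-3,-1)/10² = (-0.9300,-0.3100)
o3: d²=17 ≤ ρ²=33; F_rep = 31·(-1,-4)/17² = (-0.1073,-0.4291)
F = F_att + ΣF_rep = (14.1611,6.9097)
Δp = p'−p = (1.4161,0.6910); α = Δx/Fx = (10231419/7225000) / (10231419/722500) = 1/10
check: Δy/Fy = (4992283/7225000) / (4992283/722500) = 1/10 ✓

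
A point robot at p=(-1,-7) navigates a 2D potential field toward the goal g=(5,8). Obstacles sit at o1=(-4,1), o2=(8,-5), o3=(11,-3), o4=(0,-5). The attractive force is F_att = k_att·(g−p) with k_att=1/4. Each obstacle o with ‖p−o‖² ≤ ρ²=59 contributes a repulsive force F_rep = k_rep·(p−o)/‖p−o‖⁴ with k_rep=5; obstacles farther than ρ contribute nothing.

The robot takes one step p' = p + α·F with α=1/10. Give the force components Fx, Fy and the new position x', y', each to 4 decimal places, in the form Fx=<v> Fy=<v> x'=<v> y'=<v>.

F_att = 1/4·(g−p) = 1/4·(6,15) = (1.5000,3.7500)
o1: d²=73 > ρ²=59 → inactive
o2: d²=85 > ρ²=59 → inactive
o3: d²=160 > ρ²=59 → inactive
o4: d²=5 ≤ ρ²=59; F_rep = 5·(-1,-2)/5² = (-0.2000,-0.4000)
F = F_att + ΣF_rep = (1.3000,3.3500)
p' = p + 1/10·F = (-0.8700,-6.6650)

Fx=1.3000 Fy=3.3500 x'=-0.8700 y'=-6.6650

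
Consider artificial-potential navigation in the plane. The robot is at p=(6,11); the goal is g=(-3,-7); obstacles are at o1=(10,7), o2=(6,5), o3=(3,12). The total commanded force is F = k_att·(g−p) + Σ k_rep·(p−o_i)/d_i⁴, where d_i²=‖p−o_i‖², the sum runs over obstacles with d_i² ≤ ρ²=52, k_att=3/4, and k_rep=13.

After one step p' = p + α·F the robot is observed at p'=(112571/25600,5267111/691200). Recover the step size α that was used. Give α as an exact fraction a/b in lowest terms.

F_att = 3/4·(g−p) = 3/4·(-9,-18) = (-6.7500,-13.5000)
o1: d²=32 ≤ ρ²=52; F_rep = 13·(-4,4)/32² = (-0.0508,0.0508)
o2: d²=36 ≤ ρ²=52; F_rep = 13·(0,6)/36² = (0.0000,0.0602)
o3: d²=10 ≤ ρ²=52; F_rep = 13·(3,-1)/10² = (0.3900,-0.1300)
F = F_att + ΣF_rep = (-6.4108,-13.5190)
Δp = p'−p = (-1.6027,-3.3798); α = Δx/Fx = (-41029/25600) / (-41029/6400) = 1/4
check: Δy/Fy = (-2336089/691200) / (-2336089/172800) = 1/4 ✓

α = 1/4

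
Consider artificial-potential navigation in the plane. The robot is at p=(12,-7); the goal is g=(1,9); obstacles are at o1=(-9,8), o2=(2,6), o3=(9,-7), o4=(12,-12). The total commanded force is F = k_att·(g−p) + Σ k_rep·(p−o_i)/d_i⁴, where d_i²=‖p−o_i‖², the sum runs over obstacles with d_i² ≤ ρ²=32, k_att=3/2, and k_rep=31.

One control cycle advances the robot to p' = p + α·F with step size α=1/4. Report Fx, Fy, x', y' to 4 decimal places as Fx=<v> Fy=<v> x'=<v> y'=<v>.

F_att = 3/2·(g−p) = 3/2·(-11,16) = (-16.5000,24.0000)
o1: d²=666 > ρ²=32 → inactive
o2: d²=269 > ρ²=32 → inactive
o3: d²=9 ≤ ρ²=32; F_rep = 31·(3,0)/9² = (1.1481,0.0000)
o4: d²=25 ≤ ρ²=32; F_rep = 31·(0,5)/25² = (0.0000,0.2480)
F = F_att + ΣF_rep = (-15.3519,24.2480)
p' = p + 1/4·F = (8.1620,-0.9380)

Fx=-15.3519 Fy=24.2480 x'=8.1620 y'=-0.9380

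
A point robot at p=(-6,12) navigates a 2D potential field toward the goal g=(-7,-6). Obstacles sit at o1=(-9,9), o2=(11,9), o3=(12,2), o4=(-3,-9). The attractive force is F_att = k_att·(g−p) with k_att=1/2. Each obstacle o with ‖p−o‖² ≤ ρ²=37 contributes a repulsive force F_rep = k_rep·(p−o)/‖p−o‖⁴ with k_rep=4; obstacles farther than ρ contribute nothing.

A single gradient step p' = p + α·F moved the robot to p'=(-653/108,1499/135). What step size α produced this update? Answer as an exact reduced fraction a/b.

α = 1/10

F_att = 1/2·(g−p) = 1/2·(-1,-18) = (-0.5000,-9.0000)
o1: d²=18 ≤ ρ²=37; F_rep = 4·(3,3)/18² = (0.0370,0.0370)
o2: d²=298 > ρ²=37 → inactive
o3: d²=424 > ρ²=37 → inactive
o4: d²=450 > ρ²=37 → inactive
F = F_att + ΣF_rep = (-0.4630,-8.9630)
Δp = p'−p = (-0.0463,-0.8963); α = Δx/Fx = (-5/108) / (-25/54) = 1/10
check: Δy/Fy = (-121/135) / (-242/27) = 1/10 ✓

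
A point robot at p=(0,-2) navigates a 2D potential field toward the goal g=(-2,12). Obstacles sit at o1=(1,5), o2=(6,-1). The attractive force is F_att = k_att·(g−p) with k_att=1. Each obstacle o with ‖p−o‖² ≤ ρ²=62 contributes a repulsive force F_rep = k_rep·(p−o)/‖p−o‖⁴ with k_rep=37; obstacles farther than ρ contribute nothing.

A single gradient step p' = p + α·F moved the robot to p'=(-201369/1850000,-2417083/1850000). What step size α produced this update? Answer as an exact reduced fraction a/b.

α = 1/20

F_att = 1·(g−p) = 1·(-2,14) = (-2.0000,14.0000)
o1: d²=50 ≤ ρ²=62; F_rep = 37·(-1,-7)/50² = (-0.0148,-0.1036)
o2: d²=37 ≤ ρ²=62; F_rep = 37·(-6,-1)/37² = (-0.1622,-0.0270)
F = F_att + ΣF_rep = (-2.1770,13.8694)
Δp = p'−p = (-0.1088,0.6935); α = Δx/Fx = (-201369/1850000) / (-201369/92500) = 1/20
check: Δy/Fy = (1282917/1850000) / (1282917/92500) = 1/20 ✓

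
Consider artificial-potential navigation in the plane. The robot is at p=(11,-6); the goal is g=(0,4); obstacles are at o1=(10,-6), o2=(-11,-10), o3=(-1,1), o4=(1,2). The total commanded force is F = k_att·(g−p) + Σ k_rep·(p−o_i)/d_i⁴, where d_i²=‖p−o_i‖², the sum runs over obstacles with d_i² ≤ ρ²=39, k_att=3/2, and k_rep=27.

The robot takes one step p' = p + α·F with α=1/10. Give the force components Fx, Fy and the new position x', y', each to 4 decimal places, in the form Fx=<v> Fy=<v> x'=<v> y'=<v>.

Fx=10.5000 Fy=15.0000 x'=12.0500 y'=-4.5000

F_att = 3/2·(g−p) = 3/2·(-11,10) = (-16.5000,15.0000)
o1: d²=1 ≤ ρ²=39; F_rep = 27·(1,0)/1² = (27.0000,0.0000)
o2: d²=500 > ρ²=39 → inactive
o3: d²=193 > ρ²=39 → inactive
o4: d²=164 > ρ²=39 → inactive
F = F_att + ΣF_rep = (10.5000,15.0000)
p' = p + 1/10·F = (12.0500,-4.5000)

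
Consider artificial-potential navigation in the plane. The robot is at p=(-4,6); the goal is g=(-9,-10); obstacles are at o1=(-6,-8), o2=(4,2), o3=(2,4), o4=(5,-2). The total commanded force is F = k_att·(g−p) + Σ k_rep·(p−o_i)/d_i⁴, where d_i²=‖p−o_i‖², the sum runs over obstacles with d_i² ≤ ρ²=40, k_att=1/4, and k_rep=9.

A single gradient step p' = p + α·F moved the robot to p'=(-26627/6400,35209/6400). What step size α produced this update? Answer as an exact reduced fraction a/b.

F_att = 1/4·(g−p) = 1/4·(-5,-16) = (-1.2500,-4.0000)
o1: d²=200 > ρ²=40 → inactive
o2: d²=80 > ρ²=40 → inactive
o3: d²=40 ≤ ρ²=40; F_rep = 9·(-6,2)/40² = (-0.0338,0.0112)
o4: d²=145 > ρ²=40 → inactive
F = F_att + ΣF_rep = (-1.2837,-3.9888)
Δp = p'−p = (-0.1605,-0.4986); α = Δx/Fx = (-1027/6400) / (-1027/800) = 1/8
check: Δy/Fy = (-3191/6400) / (-3191/800) = 1/8 ✓

α = 1/8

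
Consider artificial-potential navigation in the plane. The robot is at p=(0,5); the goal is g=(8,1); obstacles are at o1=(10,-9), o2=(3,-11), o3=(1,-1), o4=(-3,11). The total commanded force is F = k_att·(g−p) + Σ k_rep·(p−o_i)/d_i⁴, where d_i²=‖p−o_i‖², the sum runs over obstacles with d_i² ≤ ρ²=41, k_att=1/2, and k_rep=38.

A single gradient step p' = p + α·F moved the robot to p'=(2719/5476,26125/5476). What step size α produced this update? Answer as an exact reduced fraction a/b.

α = 1/8

F_att = 1/2·(g−p) = 1/2·(8,-4) = (4.0000,-2.0000)
o1: d²=296 > ρ²=41 → inactive
o2: d²=265 > ρ²=41 → inactive
o3: d²=37 ≤ ρ²=41; F_rep = 38·(-1,6)/37² = (-0.0278,0.1665)
o4: d²=45 > ρ²=41 → inactive
F = F_att + ΣF_rep = (3.9722,-1.8335)
Δp = p'−p = (0.4965,-0.2292); α = Δx/Fx = (2719/5476) / (5438/1369) = 1/8
check: Δy/Fy = (-1255/5476) / (-2510/1369) = 1/8 ✓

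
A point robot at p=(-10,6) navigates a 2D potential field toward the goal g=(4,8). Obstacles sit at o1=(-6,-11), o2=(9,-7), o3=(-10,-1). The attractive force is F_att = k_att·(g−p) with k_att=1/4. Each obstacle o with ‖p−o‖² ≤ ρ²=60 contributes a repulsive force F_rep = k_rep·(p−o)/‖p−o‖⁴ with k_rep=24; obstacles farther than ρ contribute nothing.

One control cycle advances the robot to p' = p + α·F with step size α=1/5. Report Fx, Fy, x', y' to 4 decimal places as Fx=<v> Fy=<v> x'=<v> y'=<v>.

F_att = 1/4·(g−p) = 1/4·(14,2) = (3.5000,0.5000)
o1: d²=305 > ρ²=60 → inactive
o2: d²=530 > ρ²=60 → inactive
o3: d²=49 ≤ ρ²=60; F_rep = 24·(0,7)/49² = (0.0000,0.0700)
F = F_att + ΣF_rep = (3.5000,0.5700)
p' = p + 1/5·F = (-9.3000,6.1140)

Fx=3.5000 Fy=0.5700 x'=-9.3000 y'=6.1140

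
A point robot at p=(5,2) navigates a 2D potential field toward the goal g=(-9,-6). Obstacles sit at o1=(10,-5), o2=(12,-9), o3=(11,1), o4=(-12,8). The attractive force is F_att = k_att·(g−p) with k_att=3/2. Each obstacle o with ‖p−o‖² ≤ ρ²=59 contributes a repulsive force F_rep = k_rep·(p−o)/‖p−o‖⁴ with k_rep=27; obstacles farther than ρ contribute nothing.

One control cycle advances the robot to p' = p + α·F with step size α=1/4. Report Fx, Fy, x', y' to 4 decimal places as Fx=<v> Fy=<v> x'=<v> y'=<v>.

F_att = 3/2·(g−p) = 3/2·(-14,-8) = (-21.0000,-12.0000)
o1: d²=74 > ρ²=59 → inactive
o2: d²=170 > ρ²=59 → inactive
o3: d²=37 ≤ ρ²=59; F_rep = 27·(-6,1)/37² = (-0.1183,0.0197)
o4: d²=325 > ρ²=59 → inactive
F = F_att + ΣF_rep = (-21.1183,-11.9803)
p' = p + 1/4·F = (-0.2796,-0.9951)

Fx=-21.1183 Fy=-11.9803 x'=-0.2796 y'=-0.9951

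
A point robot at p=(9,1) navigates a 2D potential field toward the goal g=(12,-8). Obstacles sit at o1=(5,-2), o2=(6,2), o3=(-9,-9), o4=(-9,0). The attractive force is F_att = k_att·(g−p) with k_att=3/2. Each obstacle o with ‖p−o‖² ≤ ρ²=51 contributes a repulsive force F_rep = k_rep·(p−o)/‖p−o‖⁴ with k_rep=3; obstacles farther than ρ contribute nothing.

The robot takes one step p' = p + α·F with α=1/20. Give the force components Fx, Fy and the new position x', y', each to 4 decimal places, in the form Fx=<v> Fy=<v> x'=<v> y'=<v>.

F_att = 3/2·(g−p) = 3/2·(3,-9) = (4.5000,-13.5000)
o1: d²=25 ≤ ρ²=51; F_rep = 3·(4,3)/25² = (0.0192,0.0144)
o2: d²=10 ≤ ρ²=51; F_rep = 3·(3,-1)/10² = (0.0900,-0.0300)
o3: d²=424 > ρ²=51 → inactive
o4: d²=325 > ρ²=51 → inactive
F = F_att + ΣF_rep = (4.6092,-13.5156)
p' = p + 1/20·F = (9.2305,0.3242)

Fx=4.6092 Fy=-13.5156 x'=9.2305 y'=0.3242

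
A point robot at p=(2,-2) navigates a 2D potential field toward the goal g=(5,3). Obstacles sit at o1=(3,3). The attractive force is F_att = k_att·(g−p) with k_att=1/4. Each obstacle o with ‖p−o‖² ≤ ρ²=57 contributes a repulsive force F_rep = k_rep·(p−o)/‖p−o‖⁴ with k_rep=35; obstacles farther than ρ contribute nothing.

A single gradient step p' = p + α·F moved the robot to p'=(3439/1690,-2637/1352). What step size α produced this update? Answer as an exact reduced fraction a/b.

F_att = 1/4·(g−p) = 1/4·(3,5) = (0.7500,1.2500)
o1: d²=26 ≤ ρ²=57; F_rep = 35·(-1,-5)/26² = (-0.0518,-0.2589)
F = F_att + ΣF_rep = (0.6982,0.9911)
Δp = p'−p = (0.0349,0.0496); α = Δx/Fx = (59/1690) / (118/169) = 1/20
check: Δy/Fy = (67/1352) / (335/338) = 1/20 ✓

α = 1/20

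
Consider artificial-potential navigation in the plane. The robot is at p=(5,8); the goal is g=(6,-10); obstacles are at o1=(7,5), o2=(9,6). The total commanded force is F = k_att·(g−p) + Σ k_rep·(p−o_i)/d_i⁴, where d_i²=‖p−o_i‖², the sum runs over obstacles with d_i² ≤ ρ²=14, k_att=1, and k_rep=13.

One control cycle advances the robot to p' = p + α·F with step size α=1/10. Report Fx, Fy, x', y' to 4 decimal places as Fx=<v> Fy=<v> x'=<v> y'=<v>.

Fx=0.8462 Fy=-17.7692 x'=5.0846 y'=6.2231

F_att = 1·(g−p) = 1·(1,-18) = (1.0000,-18.0000)
o1: d²=13 ≤ ρ²=14; F_rep = 13·(-2,3)/13² = (-0.1538,0.2308)
o2: d²=20 > ρ²=14 → inactive
F = F_att + ΣF_rep = (0.8462,-17.7692)
p' = p + 1/10·F = (5.0846,6.2231)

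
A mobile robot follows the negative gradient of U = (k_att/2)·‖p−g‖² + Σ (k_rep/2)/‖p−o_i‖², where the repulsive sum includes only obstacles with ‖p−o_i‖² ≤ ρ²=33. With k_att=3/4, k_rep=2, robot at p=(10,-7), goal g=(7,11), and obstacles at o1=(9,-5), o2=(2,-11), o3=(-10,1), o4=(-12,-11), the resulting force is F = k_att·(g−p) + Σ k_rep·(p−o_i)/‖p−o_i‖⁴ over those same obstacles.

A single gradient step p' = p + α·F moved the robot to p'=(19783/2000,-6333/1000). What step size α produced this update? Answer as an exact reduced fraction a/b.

F_att = 3/4·(g−p) = 3/4·(-3,18) = (-2.2500,13.5000)
o1: d²=5 ≤ ρ²=33; F_rep = 2·(1,-2)/5² = (0.0800,-0.1600)
o2: d²=80 > ρ²=33 → inactive
o3: d²=464 > ρ²=33 → inactive
o4: d²=500 > ρ²=33 → inactive
F = F_att + ΣF_rep = (-2.1700,13.3400)
Δp = p'−p = (-0.1085,0.6670); α = Δx/Fx = (-217/2000) / (-217/100) = 1/20
check: Δy/Fy = (667/1000) / (667/50) = 1/20 ✓

α = 1/20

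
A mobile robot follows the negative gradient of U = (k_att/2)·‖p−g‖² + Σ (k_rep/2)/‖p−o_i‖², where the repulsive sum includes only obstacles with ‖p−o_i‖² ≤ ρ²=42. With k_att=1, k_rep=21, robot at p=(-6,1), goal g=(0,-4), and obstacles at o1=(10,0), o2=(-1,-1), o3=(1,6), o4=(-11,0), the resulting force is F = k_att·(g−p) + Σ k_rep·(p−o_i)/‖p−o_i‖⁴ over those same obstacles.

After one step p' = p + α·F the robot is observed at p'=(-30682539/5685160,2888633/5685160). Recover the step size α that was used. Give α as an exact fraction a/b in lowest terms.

α = 1/10

F_att = 1·(g−p) = 1·(6,-5) = (6.0000,-5.0000)
o1: d²=257 > ρ²=42 → inactive
o2: d²=29 ≤ ρ²=42; F_rep = 21·(-5,2)/29² = (-0.1249,0.0499)
o3: d²=74 > ρ²=42 → inactive
o4: d²=26 ≤ ρ²=42; F_rep = 21·(5,1)/26² = (0.1553,0.0311)
F = F_att + ΣF_rep = (6.0305,-4.9190)
Δp = p'−p = (0.6030,-0.4919); α = Δx/Fx = (3428421/5685160) / (3428421/568516) = 1/10
check: Δy/Fy = (-2796527/5685160) / (-2796527/568516) = 1/10 ✓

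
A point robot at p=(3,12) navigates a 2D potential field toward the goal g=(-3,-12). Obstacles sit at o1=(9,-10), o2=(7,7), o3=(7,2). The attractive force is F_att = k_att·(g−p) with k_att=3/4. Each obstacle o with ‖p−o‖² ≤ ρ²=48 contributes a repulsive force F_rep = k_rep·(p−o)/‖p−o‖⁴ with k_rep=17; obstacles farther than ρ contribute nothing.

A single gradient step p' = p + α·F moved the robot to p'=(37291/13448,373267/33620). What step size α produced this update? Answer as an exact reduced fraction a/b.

F_att = 3/4·(g−p) = 3/4·(-6,-24) = (-4.5000,-18.0000)
o1: d²=520 > ρ²=48 → inactive
o2: d²=41 ≤ ρ²=48; F_rep = 17·(-4,5)/41² = (-0.0405,0.0506)
o3: d²=116 > ρ²=48 → inactive
F = F_att + ΣF_rep = (-4.5405,-17.9494)
Δp = p'−p = (-0.2270,-0.8975); α = Δx/Fx = (-3053/13448) / (-15265/3362) = 1/20
check: Δy/Fy = (-30173/33620) / (-30173/1681) = 1/20 ✓

α = 1/20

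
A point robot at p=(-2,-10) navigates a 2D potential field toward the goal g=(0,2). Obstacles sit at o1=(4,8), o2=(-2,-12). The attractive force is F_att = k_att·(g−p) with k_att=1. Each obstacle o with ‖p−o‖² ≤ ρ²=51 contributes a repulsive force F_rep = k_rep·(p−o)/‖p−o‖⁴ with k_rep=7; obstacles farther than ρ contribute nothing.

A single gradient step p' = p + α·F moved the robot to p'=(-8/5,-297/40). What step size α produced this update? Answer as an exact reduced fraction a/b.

α = 1/5

F_att = 1·(g−p) = 1·(2,12) = (2.0000,12.0000)
o1: d²=360 > ρ²=51 → inactive
o2: d²=4 ≤ ρ²=51; F_rep = 7·(0,2)/4² = (0.0000,0.8750)
F = F_att + ΣF_rep = (2.0000,12.8750)
Δp = p'−p = (0.4000,2.5750); α = Δx/Fx = (2/5) / (2) = 1/5
check: Δy/Fy = (103/40) / (103/8) = 1/5 ✓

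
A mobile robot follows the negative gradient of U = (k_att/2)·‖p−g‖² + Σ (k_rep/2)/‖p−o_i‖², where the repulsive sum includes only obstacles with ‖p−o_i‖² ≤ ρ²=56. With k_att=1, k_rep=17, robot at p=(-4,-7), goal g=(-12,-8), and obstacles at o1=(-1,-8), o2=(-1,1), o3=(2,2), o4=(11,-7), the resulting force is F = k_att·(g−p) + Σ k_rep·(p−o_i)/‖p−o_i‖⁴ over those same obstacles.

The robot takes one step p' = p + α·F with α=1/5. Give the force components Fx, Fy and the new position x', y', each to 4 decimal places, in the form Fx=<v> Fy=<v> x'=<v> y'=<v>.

F_att = 1·(g−p) = 1·(-8,-1) = (-8.0000,-1.0000)
o1: d²=10 ≤ ρ²=56; F_rep = 17·(-3,1)/10² = (-0.5100,0.1700)
o2: d²=73 > ρ²=56 → inactive
o3: d²=117 > ρ²=56 → inactive
o4: d²=225 > ρ²=56 → inactive
F = F_att + ΣF_rep = (-8.5100,-0.8300)
p' = p + 1/5·F = (-5.7020,-7.1660)

Fx=-8.5100 Fy=-0.8300 x'=-5.7020 y'=-7.1660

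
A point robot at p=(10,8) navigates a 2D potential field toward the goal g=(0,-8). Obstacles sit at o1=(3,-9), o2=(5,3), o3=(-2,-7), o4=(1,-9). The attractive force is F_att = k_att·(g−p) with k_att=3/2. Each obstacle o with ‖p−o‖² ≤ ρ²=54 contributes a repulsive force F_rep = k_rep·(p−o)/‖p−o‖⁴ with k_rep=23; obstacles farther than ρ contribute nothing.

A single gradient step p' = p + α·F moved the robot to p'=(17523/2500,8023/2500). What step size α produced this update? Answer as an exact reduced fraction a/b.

α = 1/5

F_att = 3/2·(g−p) = 3/2·(-10,-16) = (-15.0000,-24.0000)
o1: d²=338 > ρ²=54 → inactive
o2: d²=50 ≤ ρ²=54; F_rep = 23·(5,5)/50² = (0.0460,0.0460)
o3: d²=369 > ρ²=54 → inactive
o4: d²=370 > ρ²=54 → inactive
F = F_att + ΣF_rep = (-14.9540,-23.9540)
Δp = p'−p = (-2.9908,-4.7908); α = Δx/Fx = (-7477/2500) / (-7477/500) = 1/5
check: Δy/Fy = (-11977/2500) / (-11977/500) = 1/5 ✓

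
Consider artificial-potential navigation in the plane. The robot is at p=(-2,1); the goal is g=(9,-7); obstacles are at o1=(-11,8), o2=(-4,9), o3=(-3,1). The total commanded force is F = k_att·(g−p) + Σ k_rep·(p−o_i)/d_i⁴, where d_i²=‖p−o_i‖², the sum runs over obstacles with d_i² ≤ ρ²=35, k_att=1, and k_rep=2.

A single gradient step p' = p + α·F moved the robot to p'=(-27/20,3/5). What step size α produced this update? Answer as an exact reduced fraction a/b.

F_att = 1·(g−p) = 1·(11,-8) = (11.0000,-8.0000)
o1: d²=130 > ρ²=35 → inactive
o2: d²=68 > ρ²=35 → inactive
o3: d²=1 ≤ ρ²=35; F_rep = 2·(1,0)/1² = (2.0000,0.0000)
F = F_att + ΣF_rep = (13.0000,-8.0000)
Δp = p'−p = (0.6500,-0.4000); α = Δx/Fx = (13/20) / (13) = 1/20
check: Δy/Fy = (-2/5) / (-8) = 1/20 ✓

α = 1/20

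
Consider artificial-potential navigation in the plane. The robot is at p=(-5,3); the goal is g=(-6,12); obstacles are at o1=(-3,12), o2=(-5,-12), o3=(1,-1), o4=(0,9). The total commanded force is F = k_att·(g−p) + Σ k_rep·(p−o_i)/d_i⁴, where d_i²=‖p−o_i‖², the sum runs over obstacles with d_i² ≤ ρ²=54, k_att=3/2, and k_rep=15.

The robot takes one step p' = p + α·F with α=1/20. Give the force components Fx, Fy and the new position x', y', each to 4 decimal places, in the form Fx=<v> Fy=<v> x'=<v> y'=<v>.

Fx=-1.5333 Fy=13.5222 x'=-5.0767 y'=3.6761

F_att = 3/2·(g−p) = 3/2·(-1,9) = (-1.5000,13.5000)
o1: d²=85 > ρ²=54 → inactive
o2: d²=225 > ρ²=54 → inactive
o3: d²=52 ≤ ρ²=54; F_rep = 15·(-6,4)/52² = (-0.0333,0.0222)
o4: d²=61 > ρ²=54 → inactive
F = F_att + ΣF_rep = (-1.5333,13.5222)
p' = p + 1/20·F = (-5.0767,3.6761)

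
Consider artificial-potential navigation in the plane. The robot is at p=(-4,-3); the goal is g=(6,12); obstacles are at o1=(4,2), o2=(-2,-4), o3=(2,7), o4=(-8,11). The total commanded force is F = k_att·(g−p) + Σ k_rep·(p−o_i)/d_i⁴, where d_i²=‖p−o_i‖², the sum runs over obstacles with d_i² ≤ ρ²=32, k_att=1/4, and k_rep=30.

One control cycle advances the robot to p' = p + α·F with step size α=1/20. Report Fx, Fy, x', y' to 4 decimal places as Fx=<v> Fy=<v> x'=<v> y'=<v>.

Fx=0.1000 Fy=4.9500 x'=-3.9950 y'=-2.7525

F_att = 1/4·(g−p) = 1/4·(10,15) = (2.5000,3.7500)
o1: d²=89 > ρ²=32 → inactive
o2: d²=5 ≤ ρ²=32; F_rep = 30·(-2,1)/5² = (-2.4000,1.2000)
o3: d²=136 > ρ²=32 → inactive
o4: d²=212 > ρ²=32 → inactive
F = F_att + ΣF_rep = (0.1000,4.9500)
p' = p + 1/20·F = (-3.9950,-2.7525)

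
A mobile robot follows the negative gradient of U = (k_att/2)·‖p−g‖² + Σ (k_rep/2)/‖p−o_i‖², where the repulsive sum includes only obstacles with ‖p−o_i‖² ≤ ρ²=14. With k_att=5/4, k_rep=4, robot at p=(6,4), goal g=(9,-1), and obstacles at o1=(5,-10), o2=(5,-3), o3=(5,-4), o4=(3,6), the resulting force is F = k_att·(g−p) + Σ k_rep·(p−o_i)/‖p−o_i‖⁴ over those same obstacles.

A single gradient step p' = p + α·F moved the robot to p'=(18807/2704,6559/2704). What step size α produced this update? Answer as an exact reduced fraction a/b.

α = 1/4

F_att = 5/4·(g−p) = 5/4·(3,-5) = (3.7500,-6.2500)
o1: d²=197 > ρ²=14 → inactive
o2: d²=50 > ρ²=14 → inactive
o3: d²=65 > ρ²=14 → inactive
o4: d²=13 ≤ ρ²=14; F_rep = 4·(3,-2)/13² = (0.0710,-0.0473)
F = F_att + ΣF_rep = (3.8210,-6.2973)
Δp = p'−p = (0.9553,-1.5743); α = Δx/Fx = (2583/2704) / (2583/676) = 1/4
check: Δy/Fy = (-4257/2704) / (-4257/676) = 1/4 ✓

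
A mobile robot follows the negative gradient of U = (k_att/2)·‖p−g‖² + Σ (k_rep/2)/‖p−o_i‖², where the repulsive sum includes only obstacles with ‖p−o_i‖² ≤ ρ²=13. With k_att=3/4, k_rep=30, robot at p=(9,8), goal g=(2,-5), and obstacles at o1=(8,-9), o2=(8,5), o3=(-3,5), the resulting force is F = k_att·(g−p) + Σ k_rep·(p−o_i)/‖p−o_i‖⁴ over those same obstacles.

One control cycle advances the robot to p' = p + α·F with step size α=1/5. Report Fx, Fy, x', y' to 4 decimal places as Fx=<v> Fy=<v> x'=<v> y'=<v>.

Fx=-4.9500 Fy=-8.8500 x'=8.0100 y'=6.2300

F_att = 3/4·(g−p) = 3/4·(-7,-13) = (-5.2500,-9.7500)
o1: d²=290 > ρ²=13 → inactive
o2: d²=10 ≤ ρ²=13; F_rep = 30·(1,3)/10² = (0.3000,0.9000)
o3: d²=153 > ρ²=13 → inactive
F = F_att + ΣF_rep = (-4.9500,-8.8500)
p' = p + 1/5·F = (8.0100,6.2300)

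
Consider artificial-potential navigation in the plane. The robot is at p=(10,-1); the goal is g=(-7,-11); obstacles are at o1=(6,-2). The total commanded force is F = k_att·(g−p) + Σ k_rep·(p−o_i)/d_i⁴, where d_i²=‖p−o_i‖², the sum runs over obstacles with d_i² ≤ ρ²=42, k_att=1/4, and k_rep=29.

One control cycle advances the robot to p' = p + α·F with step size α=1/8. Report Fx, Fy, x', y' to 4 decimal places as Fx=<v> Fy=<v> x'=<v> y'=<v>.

Fx=-3.8486 Fy=-2.3997 x'=9.5189 y'=-1.3000

F_att = 1/4·(g−p) = 1/4·(-17,-10) = (-4.2500,-2.5000)
o1: d²=17 ≤ ρ²=42; F_rep = 29·(4,1)/17² = (0.4014,0.1003)
F = F_att + ΣF_rep = (-3.8486,-2.3997)
p' = p + 1/8·F = (9.5189,-1.3000)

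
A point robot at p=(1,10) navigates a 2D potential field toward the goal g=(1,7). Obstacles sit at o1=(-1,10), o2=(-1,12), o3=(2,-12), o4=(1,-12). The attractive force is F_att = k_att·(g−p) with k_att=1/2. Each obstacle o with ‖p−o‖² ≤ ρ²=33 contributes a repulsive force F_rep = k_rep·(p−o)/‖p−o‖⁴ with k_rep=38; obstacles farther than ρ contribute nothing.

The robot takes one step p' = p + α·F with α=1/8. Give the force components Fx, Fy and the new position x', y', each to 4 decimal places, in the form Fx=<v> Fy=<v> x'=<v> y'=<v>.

F_att = 1/2·(g−p) = 1/2·(0,-3) = (0.0000,-1.5000)
o1: d²=4 ≤ ρ²=33; F_rep = 38·(2,0)/4² = (4.7500,0.0000)
o2: d²=8 ≤ ρ²=33; F_rep = 38·(2,-2)/8² = (1.1875,-1.1875)
o3: d²=485 > ρ²=33 → inactive
o4: d²=484 > ρ²=33 → inactive
F = F_att + ΣF_rep = (5.9375,-2.6875)
p' = p + 1/8·F = (1.7422,9.6641)

Fx=5.9375 Fy=-2.6875 x'=1.7422 y'=9.6641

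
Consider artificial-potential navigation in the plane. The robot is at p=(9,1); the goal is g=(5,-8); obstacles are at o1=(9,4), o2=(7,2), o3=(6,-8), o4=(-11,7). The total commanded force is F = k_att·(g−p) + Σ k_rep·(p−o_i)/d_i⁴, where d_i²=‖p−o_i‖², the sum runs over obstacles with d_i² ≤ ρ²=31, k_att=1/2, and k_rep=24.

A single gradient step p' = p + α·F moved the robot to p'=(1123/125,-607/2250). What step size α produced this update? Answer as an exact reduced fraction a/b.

F_att = 1/2·(g−p) = 1/2·(-4,-9) = (-2.0000,-4.5000)
o1: d²=9 ≤ ρ²=31; F_rep = 24·(0,-3)/9² = (0.0000,-0.8889)
o2: d²=5 ≤ ρ²=31; F_rep = 24·(2,-1)/5² = (1.9200,-0.9600)
o3: d²=90 > ρ²=31 → inactive
o4: d²=436 > ρ²=31 → inactive
F = F_att + ΣF_rep = (-0.0800,-6.3489)
Δp = p'−p = (-0.0160,-1.2698); α = Δx/Fx = (-2/125) / (-2/25) = 1/5
check: Δy/Fy = (-2857/2250) / (-2857/450) = 1/5 ✓

α = 1/5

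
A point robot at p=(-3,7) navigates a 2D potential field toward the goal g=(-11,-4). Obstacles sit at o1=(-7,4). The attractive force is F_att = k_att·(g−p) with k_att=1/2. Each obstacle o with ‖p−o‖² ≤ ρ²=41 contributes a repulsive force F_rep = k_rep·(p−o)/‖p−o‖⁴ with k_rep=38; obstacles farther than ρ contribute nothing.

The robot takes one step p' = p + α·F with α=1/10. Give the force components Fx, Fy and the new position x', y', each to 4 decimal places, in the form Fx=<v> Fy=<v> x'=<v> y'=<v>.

Fx=-3.7568 Fy=-5.3176 x'=-3.3757 y'=6.4682

F_att = 1/2·(g−p) = 1/2·(-8,-11) = (-4.0000,-5.5000)
o1: d²=25 ≤ ρ²=41; F_rep = 38·(4,3)/25² = (0.2432,0.1824)
F = F_att + ΣF_rep = (-3.7568,-5.3176)
p' = p + 1/10·F = (-3.3757,6.4682)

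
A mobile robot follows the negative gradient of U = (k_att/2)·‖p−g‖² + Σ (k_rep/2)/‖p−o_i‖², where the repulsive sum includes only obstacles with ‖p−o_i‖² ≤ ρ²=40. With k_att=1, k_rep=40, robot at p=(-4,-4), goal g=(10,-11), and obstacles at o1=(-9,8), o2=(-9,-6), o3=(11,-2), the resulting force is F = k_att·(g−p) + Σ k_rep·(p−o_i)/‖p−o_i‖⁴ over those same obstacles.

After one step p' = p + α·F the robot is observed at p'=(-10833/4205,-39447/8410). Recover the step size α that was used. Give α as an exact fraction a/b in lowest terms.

α = 1/10

F_att = 1·(g−p) = 1·(14,-7) = (14.0000,-7.0000)
o1: d²=169 > ρ²=40 → inactive
o2: d²=29 ≤ ρ²=40; F_rep = 40·(5,2)/29² = (0.2378,0.0951)
o3: d²=229 > ρ²=40 → inactive
F = F_att + ΣF_rep = (14.2378,-6.9049)
Δp = p'−p = (1.4238,-0.6905); α = Δx/Fx = (5987/4205) / (11974/841) = 1/10
check: Δy/Fy = (-5807/8410) / (-5807/841) = 1/10 ✓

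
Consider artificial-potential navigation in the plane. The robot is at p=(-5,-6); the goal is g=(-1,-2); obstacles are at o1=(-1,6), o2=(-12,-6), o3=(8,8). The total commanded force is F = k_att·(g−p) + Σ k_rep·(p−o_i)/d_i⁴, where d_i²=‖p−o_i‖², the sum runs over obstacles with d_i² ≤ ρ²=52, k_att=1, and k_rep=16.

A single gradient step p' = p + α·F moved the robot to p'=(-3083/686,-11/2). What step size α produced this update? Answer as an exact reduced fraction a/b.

α = 1/8

F_att = 1·(g−p) = 1·(4,4) = (4.0000,4.0000)
o1: d²=160 > ρ²=52 → inactive
o2: d²=49 ≤ ρ²=52; F_rep = 16·(7,0)/49² = (0.0466,0.0000)
o3: d²=365 > ρ²=52 → inactive
F = F_att + ΣF_rep = (4.0466,4.0000)
Δp = p'−p = (0.5058,0.5000); α = Δx/Fx = (347/686) / (1388/343) = 1/8
check: Δy/Fy = (1/2) / (4) = 1/8 ✓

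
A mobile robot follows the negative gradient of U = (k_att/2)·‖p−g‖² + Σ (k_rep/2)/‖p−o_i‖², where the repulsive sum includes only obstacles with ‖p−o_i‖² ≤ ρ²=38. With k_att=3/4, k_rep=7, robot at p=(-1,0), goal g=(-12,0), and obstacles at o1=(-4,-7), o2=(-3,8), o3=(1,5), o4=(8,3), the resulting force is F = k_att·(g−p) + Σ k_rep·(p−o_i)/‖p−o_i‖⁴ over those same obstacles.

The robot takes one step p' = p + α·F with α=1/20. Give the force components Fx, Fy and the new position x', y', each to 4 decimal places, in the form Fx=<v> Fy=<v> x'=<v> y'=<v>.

Fx=-8.2666 Fy=-0.0416 x'=-1.4133 y'=-0.0021

F_att = 3/4·(g−p) = 3/4·(-11,0) = (-8.2500,0.0000)
o1: d²=58 > ρ²=38 → inactive
o2: d²=68 > ρ²=38 → inactive
o3: d²=29 ≤ ρ²=38; F_rep = 7·(-2,-5)/29² = (-0.0166,-0.0416)
o4: d²=90 > ρ²=38 → inactive
F = F_att + ΣF_rep = (-8.2666,-0.0416)
p' = p + 1/20·F = (-1.4133,-0.0021)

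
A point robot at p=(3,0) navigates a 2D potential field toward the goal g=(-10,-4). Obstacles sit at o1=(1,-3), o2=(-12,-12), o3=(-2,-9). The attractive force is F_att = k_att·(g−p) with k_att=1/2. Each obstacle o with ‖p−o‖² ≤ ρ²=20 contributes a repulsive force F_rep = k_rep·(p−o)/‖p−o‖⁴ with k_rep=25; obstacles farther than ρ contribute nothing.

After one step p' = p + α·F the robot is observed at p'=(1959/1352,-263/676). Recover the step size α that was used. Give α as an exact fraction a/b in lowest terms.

α = 1/4

F_att = 1/2·(g−p) = 1/2·(-13,-4) = (-6.5000,-2.0000)
o1: d²=13 ≤ ρ²=20; F_rep = 25·(2,3)/13² = (0.2959,0.4438)
o2: d²=369 > ρ²=20 → inactive
o3: d²=106 > ρ²=20 → inactive
F = F_att + ΣF_rep = (-6.2041,-1.5562)
Δp = p'−p = (-1.5510,-0.3891); α = Δx/Fx = (-2097/1352) / (-2097/338) = 1/4
check: Δy/Fy = (-263/676) / (-263/169) = 1/4 ✓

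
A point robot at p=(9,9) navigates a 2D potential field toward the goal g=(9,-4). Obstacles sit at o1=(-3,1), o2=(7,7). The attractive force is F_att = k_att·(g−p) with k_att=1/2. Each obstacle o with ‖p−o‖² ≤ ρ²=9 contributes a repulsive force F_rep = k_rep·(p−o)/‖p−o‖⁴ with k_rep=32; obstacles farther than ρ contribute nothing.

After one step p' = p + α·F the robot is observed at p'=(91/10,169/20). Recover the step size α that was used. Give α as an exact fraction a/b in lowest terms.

α = 1/10

F_att = 1/2·(g−p) = 1/2·(0,-13) = (0.0000,-6.5000)
o1: d²=208 > ρ²=9 → inactive
o2: d²=8 ≤ ρ²=9; F_rep = 32·(2,2)/8² = (1.0000,1.0000)
F = F_att + ΣF_rep = (1.0000,-5.5000)
Δp = p'−p = (0.1000,-0.5500); α = Δx/Fx = (1/10) / (1) = 1/10
check: Δy/Fy = (-11/20) / (-11/2) = 1/10 ✓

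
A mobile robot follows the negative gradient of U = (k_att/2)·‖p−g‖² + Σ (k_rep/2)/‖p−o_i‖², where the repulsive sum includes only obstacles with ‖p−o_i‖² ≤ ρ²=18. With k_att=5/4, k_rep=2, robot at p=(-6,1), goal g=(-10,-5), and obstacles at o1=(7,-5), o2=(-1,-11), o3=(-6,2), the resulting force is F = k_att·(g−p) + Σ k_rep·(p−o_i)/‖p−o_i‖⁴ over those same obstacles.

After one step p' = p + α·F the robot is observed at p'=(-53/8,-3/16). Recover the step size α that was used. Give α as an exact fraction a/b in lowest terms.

F_att = 5/4·(g−p) = 5/4·(-4,-6) = (-5.0000,-7.5000)
o1: d²=205 > ρ²=18 → inactive
o2: d²=169 > ρ²=18 → inactive
o3: d²=1 ≤ ρ²=18; F_rep = 2·(0,-1)/1² = (0.0000,-2.0000)
F = F_att + ΣF_rep = (-5.0000,-9.5000)
Δp = p'−p = (-0.6250,-1.1875); α = Δx/Fx = (-5/8) / (-5) = 1/8
check: Δy/Fy = (-19/16) / (-19/2) = 1/8 ✓

α = 1/8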